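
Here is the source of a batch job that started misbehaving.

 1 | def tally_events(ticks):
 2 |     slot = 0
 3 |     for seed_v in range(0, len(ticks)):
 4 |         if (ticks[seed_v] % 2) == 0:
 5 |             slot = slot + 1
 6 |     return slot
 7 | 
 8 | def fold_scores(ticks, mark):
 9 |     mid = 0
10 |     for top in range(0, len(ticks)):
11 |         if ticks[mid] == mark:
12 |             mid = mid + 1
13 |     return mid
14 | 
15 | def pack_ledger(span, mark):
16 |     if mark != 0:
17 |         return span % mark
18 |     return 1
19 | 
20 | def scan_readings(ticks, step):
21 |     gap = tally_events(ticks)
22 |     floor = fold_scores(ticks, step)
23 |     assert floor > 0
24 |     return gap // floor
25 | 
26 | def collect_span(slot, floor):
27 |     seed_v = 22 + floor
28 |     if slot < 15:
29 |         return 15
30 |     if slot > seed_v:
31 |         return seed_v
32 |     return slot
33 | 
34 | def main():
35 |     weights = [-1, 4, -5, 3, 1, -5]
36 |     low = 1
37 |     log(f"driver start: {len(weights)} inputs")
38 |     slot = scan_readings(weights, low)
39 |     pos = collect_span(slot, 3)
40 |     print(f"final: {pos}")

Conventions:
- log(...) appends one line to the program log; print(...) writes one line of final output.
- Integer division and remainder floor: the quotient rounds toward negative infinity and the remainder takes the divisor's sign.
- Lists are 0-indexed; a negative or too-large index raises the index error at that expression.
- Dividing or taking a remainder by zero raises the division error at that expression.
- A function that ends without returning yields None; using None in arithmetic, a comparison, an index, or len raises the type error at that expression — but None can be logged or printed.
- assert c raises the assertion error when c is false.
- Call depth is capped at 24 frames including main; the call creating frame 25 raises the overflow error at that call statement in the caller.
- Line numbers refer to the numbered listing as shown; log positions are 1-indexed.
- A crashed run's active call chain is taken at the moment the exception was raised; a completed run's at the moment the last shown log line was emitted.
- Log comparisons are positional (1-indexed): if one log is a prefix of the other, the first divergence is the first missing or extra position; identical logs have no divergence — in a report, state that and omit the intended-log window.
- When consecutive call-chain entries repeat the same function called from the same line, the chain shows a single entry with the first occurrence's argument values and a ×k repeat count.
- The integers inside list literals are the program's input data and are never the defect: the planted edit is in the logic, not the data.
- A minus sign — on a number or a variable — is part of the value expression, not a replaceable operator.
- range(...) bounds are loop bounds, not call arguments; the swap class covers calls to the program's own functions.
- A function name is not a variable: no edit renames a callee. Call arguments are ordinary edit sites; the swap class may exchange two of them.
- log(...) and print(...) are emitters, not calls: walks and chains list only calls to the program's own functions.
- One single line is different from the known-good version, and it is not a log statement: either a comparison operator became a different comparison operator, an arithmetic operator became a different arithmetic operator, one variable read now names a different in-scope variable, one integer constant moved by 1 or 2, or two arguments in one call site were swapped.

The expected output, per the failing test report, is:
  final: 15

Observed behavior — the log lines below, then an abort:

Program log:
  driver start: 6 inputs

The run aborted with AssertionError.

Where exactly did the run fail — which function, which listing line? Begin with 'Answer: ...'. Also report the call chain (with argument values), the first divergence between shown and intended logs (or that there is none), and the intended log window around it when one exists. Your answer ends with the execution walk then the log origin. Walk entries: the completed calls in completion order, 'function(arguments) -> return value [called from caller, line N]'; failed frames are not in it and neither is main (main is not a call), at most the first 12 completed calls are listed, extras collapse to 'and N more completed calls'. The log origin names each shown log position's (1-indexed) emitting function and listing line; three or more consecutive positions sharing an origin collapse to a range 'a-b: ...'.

Answer: the error was raised in scan_readings, line 23.
Core observation: The log gives no warning — it matches the intended run right up to the abort.
Call chain: main -> scan_readings([-1, 4, -5, 3, 1, -5], 1) (called at line 38).
First divergence: none; the two logs match at every position.
Execution walk:
  tally_events([-1, 4, -5, 3, 1, -5]) -> 1  [called from scan_readings, line 21]
  fold_scores([-1, 4, -5, 3, 1, -5], 1) -> 0  [called from scan_readings, line 22]
Origin of each log line:
  1 — main, line 37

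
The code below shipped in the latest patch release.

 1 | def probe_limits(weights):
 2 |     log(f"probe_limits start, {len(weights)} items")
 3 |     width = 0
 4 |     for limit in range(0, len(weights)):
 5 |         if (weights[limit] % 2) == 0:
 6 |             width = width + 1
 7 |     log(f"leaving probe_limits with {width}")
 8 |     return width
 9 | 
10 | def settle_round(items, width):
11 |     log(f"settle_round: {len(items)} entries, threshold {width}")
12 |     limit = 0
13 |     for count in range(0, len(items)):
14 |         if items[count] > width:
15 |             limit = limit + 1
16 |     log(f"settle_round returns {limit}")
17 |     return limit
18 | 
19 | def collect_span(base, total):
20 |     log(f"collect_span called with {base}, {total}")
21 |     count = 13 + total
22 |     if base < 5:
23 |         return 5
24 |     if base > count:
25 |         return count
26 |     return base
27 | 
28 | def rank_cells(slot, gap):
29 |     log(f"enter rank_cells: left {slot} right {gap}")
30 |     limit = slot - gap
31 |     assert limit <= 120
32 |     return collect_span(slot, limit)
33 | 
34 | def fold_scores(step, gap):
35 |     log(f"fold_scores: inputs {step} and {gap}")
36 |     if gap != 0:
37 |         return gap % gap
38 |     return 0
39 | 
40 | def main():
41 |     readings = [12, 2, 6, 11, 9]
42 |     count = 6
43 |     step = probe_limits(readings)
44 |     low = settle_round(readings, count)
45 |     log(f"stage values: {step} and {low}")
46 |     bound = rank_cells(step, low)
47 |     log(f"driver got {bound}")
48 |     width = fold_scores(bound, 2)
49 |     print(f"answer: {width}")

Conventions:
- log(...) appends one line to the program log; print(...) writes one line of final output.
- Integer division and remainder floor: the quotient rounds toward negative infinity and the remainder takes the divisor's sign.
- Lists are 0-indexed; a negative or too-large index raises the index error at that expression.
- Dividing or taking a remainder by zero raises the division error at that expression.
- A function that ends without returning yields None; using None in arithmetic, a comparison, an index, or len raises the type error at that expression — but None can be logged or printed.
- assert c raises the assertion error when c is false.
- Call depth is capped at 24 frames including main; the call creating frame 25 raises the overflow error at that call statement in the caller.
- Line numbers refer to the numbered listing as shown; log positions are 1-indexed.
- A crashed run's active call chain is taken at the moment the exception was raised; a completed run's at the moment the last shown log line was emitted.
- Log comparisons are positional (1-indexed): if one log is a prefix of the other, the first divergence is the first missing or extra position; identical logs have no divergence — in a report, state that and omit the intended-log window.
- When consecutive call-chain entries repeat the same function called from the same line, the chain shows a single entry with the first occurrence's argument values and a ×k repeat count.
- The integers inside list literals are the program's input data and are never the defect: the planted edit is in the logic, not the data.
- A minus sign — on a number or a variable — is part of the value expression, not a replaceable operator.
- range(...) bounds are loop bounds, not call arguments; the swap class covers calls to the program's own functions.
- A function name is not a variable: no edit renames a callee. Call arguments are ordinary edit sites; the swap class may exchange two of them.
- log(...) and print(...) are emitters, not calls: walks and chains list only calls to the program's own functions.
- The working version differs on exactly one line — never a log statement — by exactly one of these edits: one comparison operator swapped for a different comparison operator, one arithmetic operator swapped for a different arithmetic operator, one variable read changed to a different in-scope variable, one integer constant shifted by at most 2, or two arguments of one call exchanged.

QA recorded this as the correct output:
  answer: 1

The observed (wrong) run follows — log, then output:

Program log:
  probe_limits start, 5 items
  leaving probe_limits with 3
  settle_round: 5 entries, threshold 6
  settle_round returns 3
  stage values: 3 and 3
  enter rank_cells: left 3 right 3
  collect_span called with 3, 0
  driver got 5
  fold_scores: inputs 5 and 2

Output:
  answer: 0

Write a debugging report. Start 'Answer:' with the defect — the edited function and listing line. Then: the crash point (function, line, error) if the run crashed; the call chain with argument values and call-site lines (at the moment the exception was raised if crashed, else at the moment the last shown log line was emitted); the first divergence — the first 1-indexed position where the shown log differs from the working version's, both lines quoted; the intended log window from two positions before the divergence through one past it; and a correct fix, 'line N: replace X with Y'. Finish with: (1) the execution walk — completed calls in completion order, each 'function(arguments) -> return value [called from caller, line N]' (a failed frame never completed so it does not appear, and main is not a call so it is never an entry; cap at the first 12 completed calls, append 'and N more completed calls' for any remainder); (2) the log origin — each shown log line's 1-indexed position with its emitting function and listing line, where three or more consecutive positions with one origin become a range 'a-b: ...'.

Answer: the defect is in fold_scores at line 37.
The tell: The two runs log identically and part ways only at the printed values.
Call chain: main -> fold_scores(5, 2) (called at line 48).
First divergence: none (the log streams are identical).
Execution walk:
  probe_limits([12, 2, 6, 11, 9]) -> 3  [called from main, line 43]
  settle_round([12, 2, 6, 11, 9], 6) -> 3  [called from main, line 44]
  collect_span(3, 0) -> 5  [called from rank_cells, line 32]
  rank_cells(3, 3) -> 5  [called from main, line 46]
  fold_scores(5, 2) -> 0  [called from main, line 48]
Log origin:
  1: emitted by probe_limits (line 2)
  2: emitted by probe_limits (line 7)
  3: emitted by settle_round (line 11)
  4: emitted by settle_round (line 16)
  5: emitted by main (line 45)
  6: emitted by rank_cells (line 29)
  7: emitted by collect_span (line 20)
  8: emitted by main (line 47)
  9: emitted by fold_scores (line 35)
A correct fix: line 37: replace `gap % gap` with `step % gap`.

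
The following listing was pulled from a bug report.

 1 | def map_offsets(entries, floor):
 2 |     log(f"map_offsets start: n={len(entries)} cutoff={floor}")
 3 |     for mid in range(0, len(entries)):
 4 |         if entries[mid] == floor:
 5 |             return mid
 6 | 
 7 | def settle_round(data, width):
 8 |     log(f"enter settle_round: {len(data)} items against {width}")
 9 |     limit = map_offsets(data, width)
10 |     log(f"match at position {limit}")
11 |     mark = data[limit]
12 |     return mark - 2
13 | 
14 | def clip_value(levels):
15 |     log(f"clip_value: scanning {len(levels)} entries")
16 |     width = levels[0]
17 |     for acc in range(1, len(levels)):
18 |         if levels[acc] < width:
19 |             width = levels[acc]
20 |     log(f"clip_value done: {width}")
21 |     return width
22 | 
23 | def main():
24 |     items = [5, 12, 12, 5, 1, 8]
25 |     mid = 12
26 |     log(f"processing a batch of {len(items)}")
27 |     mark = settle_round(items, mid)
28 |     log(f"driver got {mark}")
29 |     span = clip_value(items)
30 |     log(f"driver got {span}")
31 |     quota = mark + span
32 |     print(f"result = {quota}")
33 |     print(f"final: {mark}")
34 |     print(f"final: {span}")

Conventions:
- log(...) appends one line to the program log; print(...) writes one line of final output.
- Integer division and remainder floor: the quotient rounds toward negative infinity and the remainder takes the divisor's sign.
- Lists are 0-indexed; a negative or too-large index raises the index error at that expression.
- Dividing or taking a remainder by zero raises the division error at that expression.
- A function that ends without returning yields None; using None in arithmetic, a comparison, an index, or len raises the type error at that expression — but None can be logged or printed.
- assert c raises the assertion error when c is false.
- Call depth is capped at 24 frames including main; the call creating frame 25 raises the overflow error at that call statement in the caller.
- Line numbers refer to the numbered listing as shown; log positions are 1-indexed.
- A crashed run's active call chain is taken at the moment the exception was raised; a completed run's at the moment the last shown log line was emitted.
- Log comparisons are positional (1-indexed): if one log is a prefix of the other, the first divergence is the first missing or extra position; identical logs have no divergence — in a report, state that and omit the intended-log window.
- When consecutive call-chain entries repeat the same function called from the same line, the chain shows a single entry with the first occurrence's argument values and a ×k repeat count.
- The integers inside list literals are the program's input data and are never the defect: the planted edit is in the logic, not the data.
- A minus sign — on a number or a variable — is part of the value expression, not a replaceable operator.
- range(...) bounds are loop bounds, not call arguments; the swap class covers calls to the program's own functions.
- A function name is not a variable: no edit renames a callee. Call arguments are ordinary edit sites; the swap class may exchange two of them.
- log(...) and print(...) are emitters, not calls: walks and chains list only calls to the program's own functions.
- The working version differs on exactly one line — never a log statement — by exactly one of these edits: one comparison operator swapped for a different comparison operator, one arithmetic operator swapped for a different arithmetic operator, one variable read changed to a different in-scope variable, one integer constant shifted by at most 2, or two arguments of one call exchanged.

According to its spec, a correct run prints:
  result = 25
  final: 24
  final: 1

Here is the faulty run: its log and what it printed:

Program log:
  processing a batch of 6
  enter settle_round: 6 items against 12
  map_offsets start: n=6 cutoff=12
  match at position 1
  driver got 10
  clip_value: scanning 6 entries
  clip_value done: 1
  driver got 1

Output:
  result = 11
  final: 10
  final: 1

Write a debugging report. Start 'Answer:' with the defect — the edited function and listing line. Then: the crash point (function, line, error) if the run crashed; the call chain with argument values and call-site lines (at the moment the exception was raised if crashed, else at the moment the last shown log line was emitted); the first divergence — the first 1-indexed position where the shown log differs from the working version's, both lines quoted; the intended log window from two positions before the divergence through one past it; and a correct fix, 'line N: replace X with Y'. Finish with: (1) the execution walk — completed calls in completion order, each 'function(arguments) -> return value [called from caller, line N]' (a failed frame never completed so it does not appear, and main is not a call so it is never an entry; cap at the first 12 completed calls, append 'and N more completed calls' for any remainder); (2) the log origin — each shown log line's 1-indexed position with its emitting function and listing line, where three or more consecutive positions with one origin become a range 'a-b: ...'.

Answer: the defect is in settle_round at line 12.
Core observation: Everything matches until log position 5, which reads 'driver got 10' in place of 'driver got 24'.
Call chain: main.
First divergence: position 5; shown 'driver got 10' vs intended 'driver got 24'.
Intended log window:
  3: map_offsets start: n=6 cutoff=12
  4: match at position 1
  5: driver got 24
  6: clip_value: scanning 6 entries
Execution walk:
  map_offsets([5, 12, 12, 5, 1, 8], 12) -> 1  [called from settle_round, line 9]
  settle_round([5, 12, 12, 5, 1, 8], 12) -> 10  [called from main, line 27]
  clip_value([5, 12, 12, 5, 1, 8]) -> 1  [called from main, line 29]
Origin of each log line:
  1: logged in main at line 26
  2: logged in settle_round at line 8
  3: logged in map_offsets at line 2
  4: logged in settle_round at line 10
  5: logged in main at line 28
  6: logged in clip_value at line 15
  7: logged in clip_value at line 20
  8: logged in main at line 30
A correct fix: line 12: replace `-` with `*`.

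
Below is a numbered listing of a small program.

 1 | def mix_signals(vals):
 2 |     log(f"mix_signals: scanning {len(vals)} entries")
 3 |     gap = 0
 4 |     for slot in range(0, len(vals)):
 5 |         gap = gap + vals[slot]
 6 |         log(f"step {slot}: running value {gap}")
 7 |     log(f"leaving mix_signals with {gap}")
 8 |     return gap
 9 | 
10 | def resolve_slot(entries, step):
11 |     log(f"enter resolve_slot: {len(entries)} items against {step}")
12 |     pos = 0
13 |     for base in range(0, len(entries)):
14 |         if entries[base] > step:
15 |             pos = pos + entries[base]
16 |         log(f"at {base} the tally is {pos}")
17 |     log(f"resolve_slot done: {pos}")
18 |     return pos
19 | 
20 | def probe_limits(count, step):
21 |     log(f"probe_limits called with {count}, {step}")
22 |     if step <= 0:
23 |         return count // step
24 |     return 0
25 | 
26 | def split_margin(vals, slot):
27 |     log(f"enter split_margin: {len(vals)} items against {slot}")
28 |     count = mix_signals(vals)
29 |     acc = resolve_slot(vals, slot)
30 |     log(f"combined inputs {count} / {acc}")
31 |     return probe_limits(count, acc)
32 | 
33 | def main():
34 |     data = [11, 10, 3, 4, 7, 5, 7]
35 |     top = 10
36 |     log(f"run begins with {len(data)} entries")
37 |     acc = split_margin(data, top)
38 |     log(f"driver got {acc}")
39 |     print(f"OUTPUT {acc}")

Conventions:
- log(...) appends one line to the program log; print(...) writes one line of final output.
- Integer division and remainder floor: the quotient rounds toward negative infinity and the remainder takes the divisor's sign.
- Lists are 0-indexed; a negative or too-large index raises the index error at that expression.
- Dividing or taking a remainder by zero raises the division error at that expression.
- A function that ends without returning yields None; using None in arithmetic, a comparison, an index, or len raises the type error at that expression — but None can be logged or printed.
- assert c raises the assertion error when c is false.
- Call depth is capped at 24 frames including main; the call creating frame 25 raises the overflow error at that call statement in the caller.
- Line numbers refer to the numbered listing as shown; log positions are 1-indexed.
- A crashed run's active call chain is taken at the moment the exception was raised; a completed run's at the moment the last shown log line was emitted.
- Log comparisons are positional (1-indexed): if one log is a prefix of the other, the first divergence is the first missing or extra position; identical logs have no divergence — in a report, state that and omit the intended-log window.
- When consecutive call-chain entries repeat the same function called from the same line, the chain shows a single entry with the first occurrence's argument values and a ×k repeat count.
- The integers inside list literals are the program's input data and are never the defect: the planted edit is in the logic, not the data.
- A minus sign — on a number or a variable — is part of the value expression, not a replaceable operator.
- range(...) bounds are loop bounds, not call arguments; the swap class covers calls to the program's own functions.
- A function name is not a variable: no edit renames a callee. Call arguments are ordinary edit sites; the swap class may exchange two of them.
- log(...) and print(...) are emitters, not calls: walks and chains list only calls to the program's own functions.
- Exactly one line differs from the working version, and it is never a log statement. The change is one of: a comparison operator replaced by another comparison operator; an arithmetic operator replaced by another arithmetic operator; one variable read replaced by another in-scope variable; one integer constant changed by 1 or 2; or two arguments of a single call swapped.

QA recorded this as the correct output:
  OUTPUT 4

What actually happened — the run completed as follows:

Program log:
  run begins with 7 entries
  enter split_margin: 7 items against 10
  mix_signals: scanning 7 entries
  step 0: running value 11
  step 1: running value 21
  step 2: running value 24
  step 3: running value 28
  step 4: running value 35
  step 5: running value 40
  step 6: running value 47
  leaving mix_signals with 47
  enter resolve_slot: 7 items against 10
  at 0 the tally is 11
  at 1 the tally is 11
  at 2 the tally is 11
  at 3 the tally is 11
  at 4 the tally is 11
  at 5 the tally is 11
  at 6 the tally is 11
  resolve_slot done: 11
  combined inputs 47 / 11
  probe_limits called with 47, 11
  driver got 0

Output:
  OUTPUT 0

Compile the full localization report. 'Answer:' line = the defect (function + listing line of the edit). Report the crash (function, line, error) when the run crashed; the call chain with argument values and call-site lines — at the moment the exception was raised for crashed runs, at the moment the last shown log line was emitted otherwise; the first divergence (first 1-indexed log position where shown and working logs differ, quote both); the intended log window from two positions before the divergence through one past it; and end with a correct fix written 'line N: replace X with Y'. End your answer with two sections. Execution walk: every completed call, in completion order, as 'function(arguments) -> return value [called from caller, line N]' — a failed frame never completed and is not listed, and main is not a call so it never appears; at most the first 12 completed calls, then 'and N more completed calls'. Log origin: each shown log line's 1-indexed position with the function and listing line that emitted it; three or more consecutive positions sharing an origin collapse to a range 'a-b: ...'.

Answer: the defect is in probe_limits at line 22.
Core observation: At log position 23 the runs split — shown 'driver got 0', but the working version logs 'driver got 4'.
Call chain: main.
First divergence: position 23 — shown 'driver got 0', intended 'driver got 4'.
Intended log window:
  21: combined inputs 47 / 11
  22: probe_limits called with 47, 11
  23: driver got 4
Execution walk:
  mix_signals([11, 10, 3, 4, 7, 5, 7]) -> 47  [called from split_margin, line 28]
  resolve_slot([11, 10, 3, 4, 7, 5, 7], 10) -> 11  [called from split_margin, line 29]
  probe_limits(47, 11) -> 0  [called from split_margin, line 31]
  split_margin([11, 10, 3, 4, 7, 5, 7], 10) -> 0  [called from main, line 37]
Log origins:
  1 — main, line 36
  2 — split_margin, line 27
  3 — mix_signals, line 2
  4-10 — mix_signals, line 6
  11 — mix_signals, line 7
  12 — resolve_slot, line 11
  13-19 — resolve_slot, line 16
  20 — resolve_slot, line 17
  21 — split_margin, line 30
  22 — probe_limits, line 21
  23 — main, line 38
A correct fix: line 22: replace `<=` with `!=`.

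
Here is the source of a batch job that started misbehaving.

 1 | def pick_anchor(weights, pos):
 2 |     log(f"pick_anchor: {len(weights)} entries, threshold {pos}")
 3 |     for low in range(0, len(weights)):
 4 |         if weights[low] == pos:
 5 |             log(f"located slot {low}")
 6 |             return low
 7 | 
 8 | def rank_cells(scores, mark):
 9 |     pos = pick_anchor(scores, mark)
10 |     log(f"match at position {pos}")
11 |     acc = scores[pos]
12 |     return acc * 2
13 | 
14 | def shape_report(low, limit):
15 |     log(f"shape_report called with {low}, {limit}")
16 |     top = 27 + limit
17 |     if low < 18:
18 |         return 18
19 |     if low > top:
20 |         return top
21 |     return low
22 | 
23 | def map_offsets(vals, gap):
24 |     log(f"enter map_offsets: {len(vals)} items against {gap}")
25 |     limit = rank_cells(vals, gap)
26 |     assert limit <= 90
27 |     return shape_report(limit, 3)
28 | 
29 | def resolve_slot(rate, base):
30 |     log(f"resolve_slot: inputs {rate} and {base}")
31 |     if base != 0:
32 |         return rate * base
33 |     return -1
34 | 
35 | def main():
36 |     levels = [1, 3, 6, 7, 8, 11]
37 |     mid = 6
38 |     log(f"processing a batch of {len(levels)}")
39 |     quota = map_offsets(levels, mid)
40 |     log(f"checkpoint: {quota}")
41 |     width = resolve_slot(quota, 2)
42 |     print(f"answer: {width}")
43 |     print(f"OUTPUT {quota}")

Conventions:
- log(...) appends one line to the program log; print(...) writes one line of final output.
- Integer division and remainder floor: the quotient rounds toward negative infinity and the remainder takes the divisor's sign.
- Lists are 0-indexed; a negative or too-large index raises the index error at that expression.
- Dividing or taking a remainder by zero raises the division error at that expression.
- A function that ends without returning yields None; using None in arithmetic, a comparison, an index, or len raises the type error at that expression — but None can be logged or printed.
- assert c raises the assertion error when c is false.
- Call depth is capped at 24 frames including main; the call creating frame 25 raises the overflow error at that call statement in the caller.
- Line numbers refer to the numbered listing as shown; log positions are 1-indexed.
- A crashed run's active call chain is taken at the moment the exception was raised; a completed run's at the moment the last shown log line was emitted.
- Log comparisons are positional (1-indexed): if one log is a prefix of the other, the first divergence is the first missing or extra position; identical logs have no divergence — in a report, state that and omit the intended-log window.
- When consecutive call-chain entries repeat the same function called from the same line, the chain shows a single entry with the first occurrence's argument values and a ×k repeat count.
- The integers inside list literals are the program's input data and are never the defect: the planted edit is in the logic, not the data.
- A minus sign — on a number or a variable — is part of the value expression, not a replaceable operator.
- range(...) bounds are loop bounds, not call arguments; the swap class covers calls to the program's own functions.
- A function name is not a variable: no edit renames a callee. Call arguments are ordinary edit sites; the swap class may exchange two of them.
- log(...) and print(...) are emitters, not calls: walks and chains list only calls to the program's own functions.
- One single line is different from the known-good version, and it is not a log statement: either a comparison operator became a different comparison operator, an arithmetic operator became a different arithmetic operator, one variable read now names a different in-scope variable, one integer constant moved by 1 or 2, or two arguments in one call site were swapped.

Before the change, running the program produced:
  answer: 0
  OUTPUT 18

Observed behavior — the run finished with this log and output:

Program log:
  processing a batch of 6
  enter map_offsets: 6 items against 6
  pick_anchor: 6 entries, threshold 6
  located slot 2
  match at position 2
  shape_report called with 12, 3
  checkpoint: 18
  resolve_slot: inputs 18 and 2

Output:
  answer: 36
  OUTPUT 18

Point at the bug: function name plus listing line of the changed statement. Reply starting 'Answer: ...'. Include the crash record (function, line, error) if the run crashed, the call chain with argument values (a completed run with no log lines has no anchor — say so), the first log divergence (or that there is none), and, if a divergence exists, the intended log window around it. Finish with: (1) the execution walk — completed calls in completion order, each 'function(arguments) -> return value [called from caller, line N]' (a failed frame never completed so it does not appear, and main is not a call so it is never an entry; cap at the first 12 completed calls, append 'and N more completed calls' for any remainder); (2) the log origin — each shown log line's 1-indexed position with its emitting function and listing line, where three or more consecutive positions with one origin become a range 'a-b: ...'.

Answer: the defect is in resolve_slot at line 32.
Key fact: No log line changed; the fault shows up purely in the output.
Call chain: main -> resolve_slot(18, 2) (called at line 41).
First divergence: none — the logs agree in full.
Execution walk:
  pick_anchor([1, 3, 6, 7, 8, 11], 6) -> 2  [called from rank_cells, line 9]
  rank_cells([1, 3, 6, 7, 8, 11], 6) -> 12  [called from map_offsets, line 25]
  shape_report(12, 3) -> 18  [called from map_offsets, line 27]
  map_offsets([1, 3, 6, 7, 8, 11], 6) -> 18  [called from main, line 39]
  resolve_slot(18, 2) -> 36  [called from main, line 41]
Origin of each log line:
  1: logged in main at line 38
  2: logged in map_offsets at line 24
  3: logged in pick_anchor at line 2
  4: logged in pick_anchor at line 5
  5: logged in rank_cells at line 10
  6: logged in shape_report at line 15
  7: logged in main at line 40
  8: logged in resolve_slot at line 30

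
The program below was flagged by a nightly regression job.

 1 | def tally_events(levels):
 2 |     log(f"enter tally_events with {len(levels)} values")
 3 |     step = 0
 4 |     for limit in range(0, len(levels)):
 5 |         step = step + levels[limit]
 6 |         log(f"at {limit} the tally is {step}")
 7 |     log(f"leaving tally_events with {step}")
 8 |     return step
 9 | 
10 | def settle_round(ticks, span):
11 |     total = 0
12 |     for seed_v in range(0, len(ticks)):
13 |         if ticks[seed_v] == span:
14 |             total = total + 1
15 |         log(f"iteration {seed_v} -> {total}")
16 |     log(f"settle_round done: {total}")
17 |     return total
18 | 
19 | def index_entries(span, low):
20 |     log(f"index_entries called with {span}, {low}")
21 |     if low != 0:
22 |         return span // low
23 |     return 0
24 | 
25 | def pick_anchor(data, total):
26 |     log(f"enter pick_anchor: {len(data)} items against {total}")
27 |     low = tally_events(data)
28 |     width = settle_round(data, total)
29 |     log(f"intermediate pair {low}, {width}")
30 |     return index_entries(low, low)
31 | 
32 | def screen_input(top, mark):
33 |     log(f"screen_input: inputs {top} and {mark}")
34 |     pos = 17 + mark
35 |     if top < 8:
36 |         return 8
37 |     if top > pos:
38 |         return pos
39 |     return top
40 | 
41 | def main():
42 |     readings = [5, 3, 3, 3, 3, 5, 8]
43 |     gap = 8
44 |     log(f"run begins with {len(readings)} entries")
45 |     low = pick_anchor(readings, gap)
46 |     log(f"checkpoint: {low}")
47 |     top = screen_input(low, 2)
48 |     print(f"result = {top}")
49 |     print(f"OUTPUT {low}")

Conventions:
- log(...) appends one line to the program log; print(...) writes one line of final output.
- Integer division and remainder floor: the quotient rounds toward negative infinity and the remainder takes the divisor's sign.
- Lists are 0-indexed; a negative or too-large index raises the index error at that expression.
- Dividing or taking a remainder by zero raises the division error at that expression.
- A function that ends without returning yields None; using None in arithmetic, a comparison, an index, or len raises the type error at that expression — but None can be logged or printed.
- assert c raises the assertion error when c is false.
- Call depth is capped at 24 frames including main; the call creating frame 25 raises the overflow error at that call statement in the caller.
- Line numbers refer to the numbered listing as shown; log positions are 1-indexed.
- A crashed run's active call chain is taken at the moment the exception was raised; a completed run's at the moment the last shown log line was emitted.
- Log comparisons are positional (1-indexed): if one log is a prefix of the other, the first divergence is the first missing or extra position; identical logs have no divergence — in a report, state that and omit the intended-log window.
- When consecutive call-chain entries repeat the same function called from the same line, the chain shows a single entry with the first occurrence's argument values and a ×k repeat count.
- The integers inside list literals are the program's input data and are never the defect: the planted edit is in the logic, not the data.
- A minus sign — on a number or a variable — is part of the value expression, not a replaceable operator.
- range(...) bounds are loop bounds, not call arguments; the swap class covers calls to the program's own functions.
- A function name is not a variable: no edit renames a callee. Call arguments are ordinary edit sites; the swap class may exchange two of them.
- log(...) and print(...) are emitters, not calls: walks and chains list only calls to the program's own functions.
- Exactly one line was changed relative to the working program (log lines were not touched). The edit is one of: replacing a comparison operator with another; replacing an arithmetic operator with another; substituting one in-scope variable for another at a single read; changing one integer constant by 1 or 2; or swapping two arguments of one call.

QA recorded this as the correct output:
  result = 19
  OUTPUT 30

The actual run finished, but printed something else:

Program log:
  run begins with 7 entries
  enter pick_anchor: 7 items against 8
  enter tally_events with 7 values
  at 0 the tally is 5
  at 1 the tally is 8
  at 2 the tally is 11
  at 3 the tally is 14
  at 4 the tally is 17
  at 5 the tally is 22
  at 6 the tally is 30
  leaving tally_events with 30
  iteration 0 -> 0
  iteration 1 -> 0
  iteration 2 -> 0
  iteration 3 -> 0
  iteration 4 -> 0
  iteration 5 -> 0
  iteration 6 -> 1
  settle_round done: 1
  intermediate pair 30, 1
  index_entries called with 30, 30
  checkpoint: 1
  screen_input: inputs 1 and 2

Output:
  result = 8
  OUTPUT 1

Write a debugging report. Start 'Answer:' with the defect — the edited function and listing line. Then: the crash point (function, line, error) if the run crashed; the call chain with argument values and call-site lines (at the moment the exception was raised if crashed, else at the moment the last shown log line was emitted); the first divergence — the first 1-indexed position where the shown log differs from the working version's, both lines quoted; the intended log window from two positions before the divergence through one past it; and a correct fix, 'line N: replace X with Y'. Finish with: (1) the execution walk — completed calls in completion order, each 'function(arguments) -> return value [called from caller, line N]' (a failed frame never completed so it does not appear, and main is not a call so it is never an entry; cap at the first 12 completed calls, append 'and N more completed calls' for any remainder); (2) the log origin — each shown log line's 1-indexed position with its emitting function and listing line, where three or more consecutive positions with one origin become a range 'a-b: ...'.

Answer: the defect is in pick_anchor at line 30.
The tell: The log first diverges at position 21: the faulty run prints 'index_entries called with 30, 30' where the working version prints 'index_entries called with 30, 1'.
Call chain: main -> screen_input(1, 2) (called at line 47).
First divergence: at position 21 the run shows 'index_entries called with 30, 30' where the working version logs 'index_entries called with 30, 1'.
Intended log window:
  19: settle_round done: 1
  20: intermediate pair 30, 1
  21: index_entries called with 30, 1
  22: checkpoint: 30
Execution walk:
  tally_events([5, 3, 3, 3, 3, 5, 8]) -> 30  [called from pick_anchor, line 27]
  settle_round([5, 3, 3, 3, 3, 5, 8], 8) -> 1  [called from pick_anchor, line 28]
  index_entries(30, 30) -> 1  [called from pick_anchor, line 30]
  pick_anchor([5, 3, 3, 3, 3, 5, 8], 8) -> 1  [called from main, line 45]
  screen_input(1, 2) -> 8  [called from main, line 47]
Log origin:
  1 — main, line 44
  2 — pick_anchor, line 26
  3 — tally_events, line 2
  4-10 — tally_events, line 6
  11 — tally_events, line 7
  12-18 — settle_round, line 15
  19 — settle_round, line 16
  20 — pick_anchor, line 29
  21 — index_entries, line 20
  22 — main, line 46
  23 — screen_input, line 33
A correct fix: line 30: replace `index_entries(low, low)` with `index_entries(low, width)`.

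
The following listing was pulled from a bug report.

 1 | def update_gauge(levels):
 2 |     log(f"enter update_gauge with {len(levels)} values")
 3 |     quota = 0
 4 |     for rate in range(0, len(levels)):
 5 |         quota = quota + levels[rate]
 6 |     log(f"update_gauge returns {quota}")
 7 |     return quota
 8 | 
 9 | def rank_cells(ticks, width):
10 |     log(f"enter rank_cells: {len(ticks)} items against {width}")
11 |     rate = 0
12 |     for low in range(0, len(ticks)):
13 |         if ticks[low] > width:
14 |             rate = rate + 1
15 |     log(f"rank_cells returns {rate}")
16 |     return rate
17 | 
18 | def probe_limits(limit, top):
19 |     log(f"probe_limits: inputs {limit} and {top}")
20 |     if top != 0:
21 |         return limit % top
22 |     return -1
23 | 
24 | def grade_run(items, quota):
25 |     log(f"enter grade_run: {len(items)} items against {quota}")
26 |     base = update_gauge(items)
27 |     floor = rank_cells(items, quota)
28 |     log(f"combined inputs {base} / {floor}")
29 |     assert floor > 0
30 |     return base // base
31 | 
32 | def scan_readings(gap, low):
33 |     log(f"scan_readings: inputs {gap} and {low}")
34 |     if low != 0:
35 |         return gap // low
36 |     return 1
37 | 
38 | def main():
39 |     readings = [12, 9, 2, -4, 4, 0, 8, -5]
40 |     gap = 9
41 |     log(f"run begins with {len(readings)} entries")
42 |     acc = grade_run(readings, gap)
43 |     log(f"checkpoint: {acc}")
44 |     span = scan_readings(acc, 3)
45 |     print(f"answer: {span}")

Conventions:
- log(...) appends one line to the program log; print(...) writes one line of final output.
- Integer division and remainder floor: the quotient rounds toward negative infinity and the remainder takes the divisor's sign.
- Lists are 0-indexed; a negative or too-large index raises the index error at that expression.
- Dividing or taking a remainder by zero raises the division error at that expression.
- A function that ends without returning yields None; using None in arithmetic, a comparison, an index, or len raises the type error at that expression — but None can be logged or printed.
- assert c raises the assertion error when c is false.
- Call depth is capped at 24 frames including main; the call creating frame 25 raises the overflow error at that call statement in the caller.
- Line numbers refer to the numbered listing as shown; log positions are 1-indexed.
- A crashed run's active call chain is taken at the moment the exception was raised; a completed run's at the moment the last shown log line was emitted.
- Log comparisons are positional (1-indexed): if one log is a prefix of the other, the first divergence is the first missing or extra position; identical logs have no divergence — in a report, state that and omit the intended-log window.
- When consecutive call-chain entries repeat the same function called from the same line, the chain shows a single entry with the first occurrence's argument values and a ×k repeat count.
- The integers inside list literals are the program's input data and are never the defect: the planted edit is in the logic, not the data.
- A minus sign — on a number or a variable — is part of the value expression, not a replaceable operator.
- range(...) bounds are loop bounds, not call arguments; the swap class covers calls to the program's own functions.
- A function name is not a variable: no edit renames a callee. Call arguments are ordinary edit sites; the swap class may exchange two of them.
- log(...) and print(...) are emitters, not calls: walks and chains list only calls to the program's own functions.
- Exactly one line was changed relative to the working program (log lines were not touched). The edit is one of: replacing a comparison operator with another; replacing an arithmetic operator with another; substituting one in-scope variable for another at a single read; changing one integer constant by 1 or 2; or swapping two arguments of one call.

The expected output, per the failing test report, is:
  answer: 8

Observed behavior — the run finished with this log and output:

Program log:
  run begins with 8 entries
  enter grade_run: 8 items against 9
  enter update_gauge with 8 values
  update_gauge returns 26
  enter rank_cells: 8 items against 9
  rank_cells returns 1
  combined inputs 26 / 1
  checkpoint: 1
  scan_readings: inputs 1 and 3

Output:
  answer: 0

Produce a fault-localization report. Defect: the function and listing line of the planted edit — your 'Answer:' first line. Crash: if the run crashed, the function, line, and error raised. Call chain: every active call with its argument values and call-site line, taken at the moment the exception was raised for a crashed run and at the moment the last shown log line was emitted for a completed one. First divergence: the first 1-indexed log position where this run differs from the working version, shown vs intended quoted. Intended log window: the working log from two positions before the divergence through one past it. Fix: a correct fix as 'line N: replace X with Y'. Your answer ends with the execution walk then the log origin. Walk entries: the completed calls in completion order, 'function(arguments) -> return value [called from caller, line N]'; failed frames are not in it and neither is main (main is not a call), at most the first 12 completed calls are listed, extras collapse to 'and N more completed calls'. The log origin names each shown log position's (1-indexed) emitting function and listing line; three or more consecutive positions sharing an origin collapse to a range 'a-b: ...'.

Answer: the defect is in grade_run at line 30.
The tell: The log first diverges at position 8: the faulty run prints 'checkpoint: 1' where the working version prints 'checkpoint: 26'.
Call chain: main -> scan_readings(1, 3) (called at line 44).
First divergence: position 8 — the shown line 'checkpoint: 1' should read 'checkpoint: 26'.
Intended log window:
  6: rank_cells returns 1
  7: combined inputs 26 / 1
  8: checkpoint: 26
  9: scan_readings: inputs 26 and 3
Execution walk:
  update_gauge([12, 9, 2, -4, 4, 0, 8, -5]) -> 26  [called from grade_run, line 26]
  rank_cells([12, 9, 2, -4, 4, 0, 8, -5], 9) -> 1  [called from grade_run, line 27]
  grade_run([12, 9, 2, -4, 4, 0, 8, -5], 9) -> 1  [called from main, line 42]
  scan_readings(1, 3) -> 0  [called from main, line 44]
Log origins:
  1: logged in main at line 41
  2: logged in grade_run at line 25
  3: logged in update_gauge at line 2
  4: logged in update_gauge at line 6
  5: logged in rank_cells at line 10
  6: logged in rank_cells at line 15
  7: logged in grade_run at line 28
  8: logged in main at line 43
  9: logged in scan_readings at line 33
A correct fix: line 30: replace `base // base` with `base // floor`.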